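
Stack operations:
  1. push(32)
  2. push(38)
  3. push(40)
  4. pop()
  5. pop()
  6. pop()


push(32) -> [32]
push(38) -> [32, 38]
push(40) -> [32, 38, 40]
pop()->40, [32, 38]
pop()->38, [32]
pop()->32, []

Final stack: []


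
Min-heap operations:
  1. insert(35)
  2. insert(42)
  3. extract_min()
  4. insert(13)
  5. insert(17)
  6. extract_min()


insert(35) -> [35]
insert(42) -> [35, 42]
extract_min()->35, [42]
insert(13) -> [13, 42]
insert(17) -> [13, 42, 17]
extract_min()->13, [17, 42]

Final heap: [17, 42]


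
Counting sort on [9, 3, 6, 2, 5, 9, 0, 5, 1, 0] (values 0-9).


Input: [9, 3, 6, 2, 5, 9, 0, 5, 1, 0]
Counts: [2, 1, 1, 1, 0, 2, 1, 0, 0, 2]

Sorted: [0, 0, 1, 2, 3, 5, 5, 6, 9, 9]


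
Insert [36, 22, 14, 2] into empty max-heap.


Insert 36: [36]
Insert 22: [36, 22]
Insert 14: [36, 22, 14]
Insert 2: [36, 22, 14, 2]

Final heap: [36, 22, 14, 2]


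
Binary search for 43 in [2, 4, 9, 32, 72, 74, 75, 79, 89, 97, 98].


Step 1: lo=0, hi=10, mid=5, val=74
Step 2: lo=0, hi=4, mid=2, val=9
Step 3: lo=3, hi=4, mid=3, val=32
Step 4: lo=4, hi=4, mid=4, val=72

Not found


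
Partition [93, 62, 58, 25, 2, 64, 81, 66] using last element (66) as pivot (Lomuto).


Pivot: 66
  62 <= 66: swap -> [62, 93, 58, 25, 2, 64, 81, 66]
  58 <= 66: swap -> [62, 58, 93, 25, 2, 64, 81, 66]
  25 <= 66: swap -> [62, 58, 25, 93, 2, 64, 81, 66]
  2 <= 66: swap -> [62, 58, 25, 2, 93, 64, 81, 66]
  64 <= 66: swap -> [62, 58, 25, 2, 64, 93, 81, 66]
Place pivot at 5: [62, 58, 25, 2, 64, 66, 81, 93]

Partitioned: [62, 58, 25, 2, 64, 66, 81, 93]


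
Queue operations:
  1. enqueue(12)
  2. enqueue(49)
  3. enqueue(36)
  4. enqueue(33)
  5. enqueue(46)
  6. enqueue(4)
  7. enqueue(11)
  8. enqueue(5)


enqueue(12) -> [12]
enqueue(49) -> [12, 49]
enqueue(36) -> [12, 49, 36]
enqueue(33) -> [12, 49, 36, 33]
enqueue(46) -> [12, 49, 36, 33, 46]
enqueue(4) -> [12, 49, 36, 33, 46, 4]
enqueue(11) -> [12, 49, 36, 33, 46, 4, 11]
enqueue(5) -> [12, 49, 36, 33, 46, 4, 11, 5]

Final queue: [12, 49, 36, 33, 46, 4, 11, 5]


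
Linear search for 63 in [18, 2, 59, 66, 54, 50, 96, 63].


i=0: 18!=63
i=1: 2!=63
i=2: 59!=63
i=3: 66!=63
i=4: 54!=63
i=5: 50!=63
i=6: 96!=63
i=7: 63==63 found!

Found at 7, 8 comps


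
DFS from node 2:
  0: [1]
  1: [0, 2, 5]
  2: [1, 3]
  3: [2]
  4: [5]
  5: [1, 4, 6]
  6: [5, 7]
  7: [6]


Visit 2, push [3, 1]
Visit 1, push [5, 0]
Visit 0, push []
Visit 5, push [6, 4]
Visit 4, push []
Visit 6, push [7]
Visit 7, push []
Visit 3, push []

DFS order: [2, 1, 0, 5, 4, 6, 7, 3]


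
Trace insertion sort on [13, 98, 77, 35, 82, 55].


Initial: [13, 98, 77, 35, 82, 55]
Insert 98: [13, 98, 77, 35, 82, 55]
Insert 77: [13, 77, 98, 35, 82, 55]
Insert 35: [13, 35, 77, 98, 82, 55]
Insert 82: [13, 35, 77, 82, 98, 55]
Insert 55: [13, 35, 55, 77, 82, 98]

Sorted: [13, 35, 55, 77, 82, 98]


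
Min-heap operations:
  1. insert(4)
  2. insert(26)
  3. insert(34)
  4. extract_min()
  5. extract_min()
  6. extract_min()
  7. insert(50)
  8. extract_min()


insert(4) -> [4]
insert(26) -> [4, 26]
insert(34) -> [4, 26, 34]
extract_min()->4, [26, 34]
extract_min()->26, [34]
extract_min()->34, []
insert(50) -> [50]
extract_min()->50, []

Final heap: []


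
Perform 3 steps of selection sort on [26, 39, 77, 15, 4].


Initial: [26, 39, 77, 15, 4]
Step 1: min=4 at 4
  Swap: [4, 39, 77, 15, 26]
Step 2: min=15 at 3
  Swap: [4, 15, 77, 39, 26]
Step 3: min=26 at 4
  Swap: [4, 15, 26, 39, 77]

After 3 steps: [4, 15, 26, 39, 77]


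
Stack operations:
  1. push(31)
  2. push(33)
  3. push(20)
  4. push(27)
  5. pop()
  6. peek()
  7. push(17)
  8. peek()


push(31) -> [31]
push(33) -> [31, 33]
push(20) -> [31, 33, 20]
push(27) -> [31, 33, 20, 27]
pop()->27, [31, 33, 20]
peek()->20
push(17) -> [31, 33, 20, 17]
peek()->17

Final stack: [31, 33, 20, 17]


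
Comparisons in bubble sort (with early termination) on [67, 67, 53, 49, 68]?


Algorithm: bubble sort (with early termination)
Input: [67, 67, 53, 49, 68]
Sorted: [49, 53, 67, 67, 68]

10


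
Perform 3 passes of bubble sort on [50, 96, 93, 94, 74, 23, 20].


Initial: [50, 96, 93, 94, 74, 23, 20]
Pass 1: [50, 93, 94, 74, 23, 20, 96] (5 swaps)
Pass 2: [50, 93, 74, 23, 20, 94, 96] (3 swaps)
Pass 3: [50, 74, 23, 20, 93, 94, 96] (3 swaps)

After 3 passes: [50, 74, 23, 20, 93, 94, 96]


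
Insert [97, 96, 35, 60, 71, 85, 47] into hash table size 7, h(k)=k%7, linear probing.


Insert 97: h=6 -> slot 6
Insert 96: h=5 -> slot 5
Insert 35: h=0 -> slot 0
Insert 60: h=4 -> slot 4
Insert 71: h=1 -> slot 1
Insert 85: h=1, 1 probes -> slot 2
Insert 47: h=5, 5 probes -> slot 3

Table: [35, 71, 85, 47, 60, 96, 97]


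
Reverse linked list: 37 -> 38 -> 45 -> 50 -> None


Step 1: curr=37, set curr.next=prev(None) | reversed so far: 37
Step 2: curr=38, set curr.next=prev(37) | reversed so far: 38 -> 37
Step 3: curr=45, set curr.next=prev(38) | reversed so far: 45 -> 38 -> 37
Step 4: curr=50, set curr.next=prev(45) | reversed so far: 50 -> 45 -> 38 -> 37

50 -> 45 -> 38 -> 37 -> None


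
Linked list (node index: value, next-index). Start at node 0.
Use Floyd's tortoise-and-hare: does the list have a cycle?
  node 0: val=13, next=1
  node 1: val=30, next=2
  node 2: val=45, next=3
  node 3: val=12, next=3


Floyd's tortoise (slow, +1) and hare (fast, +2):
  init: slow=0, fast=0
  step 1: slow=1, fast=2
  step 2: slow=2, fast=3
  step 3: slow=3, fast=3
  slow == fast at node 3: cycle detected

Cycle: yes


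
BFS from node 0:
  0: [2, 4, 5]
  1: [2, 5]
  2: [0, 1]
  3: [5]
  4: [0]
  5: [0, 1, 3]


Visit 0, enqueue [2, 4, 5]
Visit 2, enqueue [1]
Visit 4, enqueue []
Visit 5, enqueue [3]
Visit 1, enqueue []
Visit 3, enqueue []

BFS order: [0, 2, 4, 5, 1, 3]


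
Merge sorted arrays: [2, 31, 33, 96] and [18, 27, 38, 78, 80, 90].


Take 2 from A
Take 18 from B
Take 27 from B
Take 31 from A
Take 33 from A
Take 38 from B
Take 78 from B
Take 80 from B
Take 90 from B

Merged: [2, 18, 27, 31, 33, 38, 78, 80, 90, 96]


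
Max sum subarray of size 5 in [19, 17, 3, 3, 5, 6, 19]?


[0:5]: 47
[1:6]: 34
[2:7]: 36

Max: 47 at [0:5]


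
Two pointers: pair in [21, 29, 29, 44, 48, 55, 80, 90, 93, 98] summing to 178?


lo=0(21)+hi=9(98)=119
lo=1(29)+hi=9(98)=127
lo=2(29)+hi=9(98)=127
lo=3(44)+hi=9(98)=142
lo=4(48)+hi=9(98)=146
lo=5(55)+hi=9(98)=153
lo=6(80)+hi=9(98)=178

Yes: 80+98=178


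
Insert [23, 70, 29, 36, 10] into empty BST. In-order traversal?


Insert 23: root
Insert 70: R from 23
Insert 29: R from 23 -> L from 70
Insert 36: R from 23 -> L from 70 -> R from 29
Insert 10: L from 23

In-order: [10, 23, 29, 36, 70]


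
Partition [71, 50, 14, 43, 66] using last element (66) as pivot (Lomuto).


Pivot: 66
  50 <= 66: swap -> [50, 71, 14, 43, 66]
  14 <= 66: swap -> [50, 14, 71, 43, 66]
  43 <= 66: swap -> [50, 14, 43, 71, 66]
Place pivot at 3: [50, 14, 43, 66, 71]

Partitioned: [50, 14, 43, 66, 71]


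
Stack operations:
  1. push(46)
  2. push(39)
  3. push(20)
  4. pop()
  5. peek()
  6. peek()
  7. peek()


push(46) -> [46]
push(39) -> [46, 39]
push(20) -> [46, 39, 20]
pop()->20, [46, 39]
peek()->39
peek()->39
peek()->39

Final stack: [46, 39]


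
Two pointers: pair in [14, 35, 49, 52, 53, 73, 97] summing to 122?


lo=0(14)+hi=6(97)=111
lo=1(35)+hi=6(97)=132
lo=1(35)+hi=5(73)=108
lo=2(49)+hi=5(73)=122

Yes: 49+73=122


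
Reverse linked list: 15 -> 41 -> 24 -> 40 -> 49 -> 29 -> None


Step 1: curr=15, set curr.next=prev(None) | reversed so far: 15
Step 2: curr=41, set curr.next=prev(15) | reversed so far: 41 -> 15
Step 3: curr=24, set curr.next=prev(41) | reversed so far: 24 -> 41 -> 15
Step 4: curr=40, set curr.next=prev(24) | reversed so far: 40 -> 24 -> 41 -> 15
Step 5: curr=49, set curr.next=prev(40) | reversed so far: 49 -> 40 -> 24 -> 41 -> 15
Step 6: curr=29, set curr.next=prev(49) | reversed so far: 29 -> 49 -> 40 -> 24 -> 41 -> 15

29 -> 49 -> 40 -> 24 -> 41 -> 15 -> None


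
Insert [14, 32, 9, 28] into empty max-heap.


Insert 14: [14]
Insert 32: [32, 14]
Insert 9: [32, 14, 9]
Insert 28: [32, 28, 9, 14]

Final heap: [32, 28, 9, 14]


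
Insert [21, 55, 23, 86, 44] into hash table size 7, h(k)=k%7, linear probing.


Insert 21: h=0 -> slot 0
Insert 55: h=6 -> slot 6
Insert 23: h=2 -> slot 2
Insert 86: h=2, 1 probes -> slot 3
Insert 44: h=2, 2 probes -> slot 4

Table: [21, None, 23, 86, 44, None, 55]


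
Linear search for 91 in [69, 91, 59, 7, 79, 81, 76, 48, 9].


i=0: 69!=91
i=1: 91==91 found!

Found at 1, 2 comps


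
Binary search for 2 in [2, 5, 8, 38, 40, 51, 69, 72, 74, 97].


Step 1: lo=0, hi=9, mid=4, val=40
Step 2: lo=0, hi=3, mid=1, val=5
Step 3: lo=0, hi=0, mid=0, val=2

Found at index 0


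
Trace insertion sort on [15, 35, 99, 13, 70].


Initial: [15, 35, 99, 13, 70]
Insert 35: [15, 35, 99, 13, 70]
Insert 99: [15, 35, 99, 13, 70]
Insert 13: [13, 15, 35, 99, 70]
Insert 70: [13, 15, 35, 70, 99]

Sorted: [13, 15, 35, 70, 99]


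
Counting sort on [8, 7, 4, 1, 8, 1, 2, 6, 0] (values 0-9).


Input: [8, 7, 4, 1, 8, 1, 2, 6, 0]
Counts: [1, 2, 1, 0, 1, 0, 1, 1, 2, 0]

Sorted: [0, 1, 1, 2, 4, 6, 7, 8, 8]


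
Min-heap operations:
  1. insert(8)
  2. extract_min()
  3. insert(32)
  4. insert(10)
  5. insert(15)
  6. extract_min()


insert(8) -> [8]
extract_min()->8, []
insert(32) -> [32]
insert(10) -> [10, 32]
insert(15) -> [10, 32, 15]
extract_min()->10, [15, 32]

Final heap: [15, 32]


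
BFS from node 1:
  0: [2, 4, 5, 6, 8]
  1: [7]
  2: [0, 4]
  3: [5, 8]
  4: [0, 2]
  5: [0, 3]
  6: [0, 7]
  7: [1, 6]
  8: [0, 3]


Visit 1, enqueue [7]
Visit 7, enqueue [6]
Visit 6, enqueue [0]
Visit 0, enqueue [2, 4, 5, 8]
Visit 2, enqueue []
Visit 4, enqueue []
Visit 5, enqueue [3]
Visit 8, enqueue []
Visit 3, enqueue []

BFS order: [1, 7, 6, 0, 2, 4, 5, 8, 3]


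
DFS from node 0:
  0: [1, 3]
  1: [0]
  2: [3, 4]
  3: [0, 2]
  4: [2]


Visit 0, push [3, 1]
Visit 1, push []
Visit 3, push [2]
Visit 2, push [4]
Visit 4, push []

DFS order: [0, 1, 3, 2, 4]


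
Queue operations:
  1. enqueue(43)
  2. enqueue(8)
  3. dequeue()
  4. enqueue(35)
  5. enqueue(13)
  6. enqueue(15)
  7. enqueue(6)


enqueue(43) -> [43]
enqueue(8) -> [43, 8]
dequeue()->43, [8]
enqueue(35) -> [8, 35]
enqueue(13) -> [8, 35, 13]
enqueue(15) -> [8, 35, 13, 15]
enqueue(6) -> [8, 35, 13, 15, 6]

Final queue: [8, 35, 13, 15, 6]


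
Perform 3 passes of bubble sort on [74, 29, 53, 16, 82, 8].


Initial: [74, 29, 53, 16, 82, 8]
Pass 1: [29, 53, 16, 74, 8, 82] (4 swaps)
Pass 2: [29, 16, 53, 8, 74, 82] (2 swaps)
Pass 3: [16, 29, 8, 53, 74, 82] (2 swaps)

After 3 passes: [16, 29, 8, 53, 74, 82]


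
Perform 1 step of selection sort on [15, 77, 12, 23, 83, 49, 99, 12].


Initial: [15, 77, 12, 23, 83, 49, 99, 12]
Step 1: min=12 at 2
  Swap: [12, 77, 15, 23, 83, 49, 99, 12]

After 1 step: [12, 77, 15, 23, 83, 49, 99, 12]


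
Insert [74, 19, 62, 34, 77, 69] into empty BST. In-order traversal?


Insert 74: root
Insert 19: L from 74
Insert 62: L from 74 -> R from 19
Insert 34: L from 74 -> R from 19 -> L from 62
Insert 77: R from 74
Insert 69: L from 74 -> R from 19 -> R from 62

In-order: [19, 34, 62, 69, 74, 77]


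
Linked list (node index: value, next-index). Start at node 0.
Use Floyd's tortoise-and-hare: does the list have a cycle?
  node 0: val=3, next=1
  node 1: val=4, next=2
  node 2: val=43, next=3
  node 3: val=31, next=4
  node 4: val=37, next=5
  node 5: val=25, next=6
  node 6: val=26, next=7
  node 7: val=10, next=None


Floyd's tortoise (slow, +1) and hare (fast, +2):
  init: slow=0, fast=0
  step 1: slow=1, fast=2
  step 2: slow=2, fast=4
  step 3: slow=3, fast=6
  step 4: fast 6->7->None, no cycle

Cycle: no


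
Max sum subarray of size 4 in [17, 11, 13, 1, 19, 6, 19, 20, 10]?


[0:4]: 42
[1:5]: 44
[2:6]: 39
[3:7]: 45
[4:8]: 64
[5:9]: 55

Max: 64 at [4:8]


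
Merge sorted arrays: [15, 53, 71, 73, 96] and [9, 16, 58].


Take 9 from B
Take 15 from A
Take 16 from B
Take 53 from A
Take 58 from B

Merged: [9, 15, 16, 53, 58, 71, 73, 96]


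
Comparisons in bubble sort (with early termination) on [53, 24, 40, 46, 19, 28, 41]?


Algorithm: bubble sort (with early termination)
Input: [53, 24, 40, 46, 19, 28, 41]
Sorted: [19, 24, 28, 40, 41, 46, 53]

20


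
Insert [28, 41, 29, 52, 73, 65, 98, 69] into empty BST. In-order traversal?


Insert 28: root
Insert 41: R from 28
Insert 29: R from 28 -> L from 41
Insert 52: R from 28 -> R from 41
Insert 73: R from 28 -> R from 41 -> R from 52
Insert 65: R from 28 -> R from 41 -> R from 52 -> L from 73
Insert 98: R from 28 -> R from 41 -> R from 52 -> R from 73
Insert 69: R from 28 -> R from 41 -> R from 52 -> L from 73 -> R from 65

In-order: [28, 29, 41, 52, 65, 69, 73, 98]


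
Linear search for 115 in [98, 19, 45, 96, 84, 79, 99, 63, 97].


i=0: 98!=115
i=1: 19!=115
i=2: 45!=115
i=3: 96!=115
i=4: 84!=115
i=5: 79!=115
i=6: 99!=115
i=7: 63!=115
i=8: 97!=115

Not found, 9 comps


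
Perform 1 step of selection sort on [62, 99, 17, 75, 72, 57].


Initial: [62, 99, 17, 75, 72, 57]
Step 1: min=17 at 2
  Swap: [17, 99, 62, 75, 72, 57]

After 1 step: [17, 99, 62, 75, 72, 57]


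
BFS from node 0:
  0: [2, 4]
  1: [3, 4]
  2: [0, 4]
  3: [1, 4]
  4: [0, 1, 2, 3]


Visit 0, enqueue [2, 4]
Visit 2, enqueue []
Visit 4, enqueue [1, 3]
Visit 1, enqueue []
Visit 3, enqueue []

BFS order: [0, 2, 4, 1, 3]


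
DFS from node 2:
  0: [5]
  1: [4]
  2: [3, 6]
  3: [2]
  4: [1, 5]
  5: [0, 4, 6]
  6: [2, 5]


Visit 2, push [6, 3]
Visit 3, push []
Visit 6, push [5]
Visit 5, push [4, 0]
Visit 0, push []
Visit 4, push [1]
Visit 1, push []

DFS order: [2, 3, 6, 5, 0, 4, 1]


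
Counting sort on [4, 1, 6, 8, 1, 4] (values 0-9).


Input: [4, 1, 6, 8, 1, 4]
Counts: [0, 2, 0, 0, 2, 0, 1, 0, 1, 0]

Sorted: [1, 1, 4, 4, 6, 8]


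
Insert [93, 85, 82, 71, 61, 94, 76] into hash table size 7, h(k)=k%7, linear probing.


Insert 93: h=2 -> slot 2
Insert 85: h=1 -> slot 1
Insert 82: h=5 -> slot 5
Insert 71: h=1, 2 probes -> slot 3
Insert 61: h=5, 1 probes -> slot 6
Insert 94: h=3, 1 probes -> slot 4
Insert 76: h=6, 1 probes -> slot 0

Table: [76, 85, 93, 71, 94, 82, 61]


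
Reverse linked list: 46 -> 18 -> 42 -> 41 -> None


Step 1: curr=46, set curr.next=prev(None) | reversed so far: 46
Step 2: curr=18, set curr.next=prev(46) | reversed so far: 18 -> 46
Step 3: curr=42, set curr.next=prev(18) | reversed so far: 42 -> 18 -> 46
Step 4: curr=41, set curr.next=prev(42) | reversed so far: 41 -> 42 -> 18 -> 46

41 -> 42 -> 18 -> 46 -> None


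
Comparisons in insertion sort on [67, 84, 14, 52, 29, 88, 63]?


Algorithm: insertion sort
Input: [67, 84, 14, 52, 29, 88, 63]
Sorted: [14, 29, 52, 63, 67, 84, 88]

15


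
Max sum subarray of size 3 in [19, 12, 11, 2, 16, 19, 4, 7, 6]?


[0:3]: 42
[1:4]: 25
[2:5]: 29
[3:6]: 37
[4:7]: 39
[5:8]: 30
[6:9]: 17

Max: 42 at [0:3]


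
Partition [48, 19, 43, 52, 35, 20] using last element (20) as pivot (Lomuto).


Pivot: 20
  19 <= 20: swap -> [19, 48, 43, 52, 35, 20]
Place pivot at 1: [19, 20, 43, 52, 35, 48]

Partitioned: [19, 20, 43, 52, 35, 48]


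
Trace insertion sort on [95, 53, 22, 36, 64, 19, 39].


Initial: [95, 53, 22, 36, 64, 19, 39]
Insert 53: [53, 95, 22, 36, 64, 19, 39]
Insert 22: [22, 53, 95, 36, 64, 19, 39]
Insert 36: [22, 36, 53, 95, 64, 19, 39]
Insert 64: [22, 36, 53, 64, 95, 19, 39]
Insert 19: [19, 22, 36, 53, 64, 95, 39]
Insert 39: [19, 22, 36, 39, 53, 64, 95]

Sorted: [19, 22, 36, 39, 53, 64, 95]


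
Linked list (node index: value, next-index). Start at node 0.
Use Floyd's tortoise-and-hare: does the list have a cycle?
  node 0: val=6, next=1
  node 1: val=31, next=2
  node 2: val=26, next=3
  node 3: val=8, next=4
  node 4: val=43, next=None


Floyd's tortoise (slow, +1) and hare (fast, +2):
  init: slow=0, fast=0
  step 1: slow=1, fast=2
  step 2: slow=2, fast=4
  step 3: fast -> None, no cycle

Cycle: no


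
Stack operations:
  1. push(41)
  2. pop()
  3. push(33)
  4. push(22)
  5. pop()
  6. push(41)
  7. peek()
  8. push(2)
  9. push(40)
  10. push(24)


push(41) -> [41]
pop()->41, []
push(33) -> [33]
push(22) -> [33, 22]
pop()->22, [33]
push(41) -> [33, 41]
peek()->41
push(2) -> [33, 41, 2]
push(40) -> [33, 41, 2, 40]
push(24) -> [33, 41, 2, 40, 24]

Final stack: [33, 41, 2, 40, 24]


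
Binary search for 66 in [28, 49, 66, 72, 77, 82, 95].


Step 1: lo=0, hi=6, mid=3, val=72
Step 2: lo=0, hi=2, mid=1, val=49
Step 3: lo=2, hi=2, mid=2, val=66

Found at index 2


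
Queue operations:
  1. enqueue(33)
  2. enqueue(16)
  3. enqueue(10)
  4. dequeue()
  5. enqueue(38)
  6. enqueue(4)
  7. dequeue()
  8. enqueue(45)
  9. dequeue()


enqueue(33) -> [33]
enqueue(16) -> [33, 16]
enqueue(10) -> [33, 16, 10]
dequeue()->33, [16, 10]
enqueue(38) -> [16, 10, 38]
enqueue(4) -> [16, 10, 38, 4]
dequeue()->16, [10, 38, 4]
enqueue(45) -> [10, 38, 4, 45]
dequeue()->10, [38, 4, 45]

Final queue: [38, 4, 45]


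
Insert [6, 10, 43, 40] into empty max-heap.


Insert 6: [6]
Insert 10: [10, 6]
Insert 43: [43, 6, 10]
Insert 40: [43, 40, 10, 6]

Final heap: [43, 40, 10, 6]


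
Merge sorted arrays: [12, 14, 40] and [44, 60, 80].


Take 12 from A
Take 14 from A
Take 40 from A

Merged: [12, 14, 40, 44, 60, 80]


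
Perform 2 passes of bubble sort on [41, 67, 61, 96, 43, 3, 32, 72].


Initial: [41, 67, 61, 96, 43, 3, 32, 72]
Pass 1: [41, 61, 67, 43, 3, 32, 72, 96] (5 swaps)
Pass 2: [41, 61, 43, 3, 32, 67, 72, 96] (3 swaps)

After 2 passes: [41, 61, 43, 3, 32, 67, 72, 96]


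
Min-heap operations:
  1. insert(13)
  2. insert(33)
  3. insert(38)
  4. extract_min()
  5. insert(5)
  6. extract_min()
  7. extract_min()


insert(13) -> [13]
insert(33) -> [13, 33]
insert(38) -> [13, 33, 38]
extract_min()->13, [33, 38]
insert(5) -> [5, 38, 33]
extract_min()->5, [33, 38]
extract_min()->33, [38]

Final heap: [38]


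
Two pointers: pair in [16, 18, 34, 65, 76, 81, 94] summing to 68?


lo=0(16)+hi=6(94)=110
lo=0(16)+hi=5(81)=97
lo=0(16)+hi=4(76)=92
lo=0(16)+hi=3(65)=81
lo=0(16)+hi=2(34)=50
lo=1(18)+hi=2(34)=52

No pair found


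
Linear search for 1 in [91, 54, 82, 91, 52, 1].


i=0: 91!=1
i=1: 54!=1
i=2: 82!=1
i=3: 91!=1
i=4: 52!=1
i=5: 1==1 found!

Found at 5, 6 comps


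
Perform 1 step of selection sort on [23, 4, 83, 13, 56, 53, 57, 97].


Initial: [23, 4, 83, 13, 56, 53, 57, 97]
Step 1: min=4 at 1
  Swap: [4, 23, 83, 13, 56, 53, 57, 97]

After 1 step: [4, 23, 83, 13, 56, 53, 57, 97]


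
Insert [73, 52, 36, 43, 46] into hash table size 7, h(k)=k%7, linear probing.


Insert 73: h=3 -> slot 3
Insert 52: h=3, 1 probes -> slot 4
Insert 36: h=1 -> slot 1
Insert 43: h=1, 1 probes -> slot 2
Insert 46: h=4, 1 probes -> slot 5

Table: [None, 36, 43, 73, 52, 46, None]


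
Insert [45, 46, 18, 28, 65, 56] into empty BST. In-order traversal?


Insert 45: root
Insert 46: R from 45
Insert 18: L from 45
Insert 28: L from 45 -> R from 18
Insert 65: R from 45 -> R from 46
Insert 56: R from 45 -> R from 46 -> L from 65

In-order: [18, 28, 45, 46, 56, 65]


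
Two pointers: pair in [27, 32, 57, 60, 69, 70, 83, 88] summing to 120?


lo=0(27)+hi=7(88)=115
lo=1(32)+hi=7(88)=120

Yes: 32+88=120


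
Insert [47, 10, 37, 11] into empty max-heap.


Insert 47: [47]
Insert 10: [47, 10]
Insert 37: [47, 10, 37]
Insert 11: [47, 11, 37, 10]

Final heap: [47, 11, 37, 10]


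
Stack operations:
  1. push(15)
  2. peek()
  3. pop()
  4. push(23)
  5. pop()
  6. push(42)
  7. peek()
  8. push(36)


push(15) -> [15]
peek()->15
pop()->15, []
push(23) -> [23]
pop()->23, []
push(42) -> [42]
peek()->42
push(36) -> [42, 36]

Final stack: [42, 36]


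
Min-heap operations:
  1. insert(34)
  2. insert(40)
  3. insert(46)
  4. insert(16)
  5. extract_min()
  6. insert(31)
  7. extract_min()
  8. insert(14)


insert(34) -> [34]
insert(40) -> [34, 40]
insert(46) -> [34, 40, 46]
insert(16) -> [16, 34, 46, 40]
extract_min()->16, [34, 40, 46]
insert(31) -> [31, 34, 46, 40]
extract_min()->31, [34, 40, 46]
insert(14) -> [14, 34, 46, 40]

Final heap: [14, 34, 46, 40]


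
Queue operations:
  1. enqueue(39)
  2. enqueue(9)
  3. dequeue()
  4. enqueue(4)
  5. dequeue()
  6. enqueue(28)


enqueue(39) -> [39]
enqueue(9) -> [39, 9]
dequeue()->39, [9]
enqueue(4) -> [9, 4]
dequeue()->9, [4]
enqueue(28) -> [4, 28]

Final queue: [4, 28]


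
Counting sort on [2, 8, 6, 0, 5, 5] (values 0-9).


Input: [2, 8, 6, 0, 5, 5]
Counts: [1, 0, 1, 0, 0, 2, 1, 0, 1, 0]

Sorted: [0, 2, 5, 5, 6, 8]


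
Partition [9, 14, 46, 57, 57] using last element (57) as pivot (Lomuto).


Pivot: 57
  9 <= 57: advance i (no swap)
  14 <= 57: advance i (no swap)
  46 <= 57: advance i (no swap)
  57 <= 57: advance i (no swap)
Place pivot at 4: [9, 14, 46, 57, 57]

Partitioned: [9, 14, 46, 57, 57]


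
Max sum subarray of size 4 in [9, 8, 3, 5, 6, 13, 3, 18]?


[0:4]: 25
[1:5]: 22
[2:6]: 27
[3:7]: 27
[4:8]: 40

Max: 40 at [4:8]


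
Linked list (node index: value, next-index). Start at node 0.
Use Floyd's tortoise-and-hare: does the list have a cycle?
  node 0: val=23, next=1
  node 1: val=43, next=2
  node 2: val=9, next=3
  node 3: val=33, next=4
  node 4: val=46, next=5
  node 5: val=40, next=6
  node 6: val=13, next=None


Floyd's tortoise (slow, +1) and hare (fast, +2):
  init: slow=0, fast=0
  step 1: slow=1, fast=2
  step 2: slow=2, fast=4
  step 3: slow=3, fast=6
  step 4: fast -> None, no cycle

Cycle: no


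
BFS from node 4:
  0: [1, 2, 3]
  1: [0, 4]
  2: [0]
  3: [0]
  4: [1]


Visit 4, enqueue [1]
Visit 1, enqueue [0]
Visit 0, enqueue [2, 3]
Visit 2, enqueue []
Visit 3, enqueue []

BFS order: [4, 1, 0, 2, 3]


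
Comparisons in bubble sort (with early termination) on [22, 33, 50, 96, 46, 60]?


Algorithm: bubble sort (with early termination)
Input: [22, 33, 50, 96, 46, 60]
Sorted: [22, 33, 46, 50, 60, 96]

12


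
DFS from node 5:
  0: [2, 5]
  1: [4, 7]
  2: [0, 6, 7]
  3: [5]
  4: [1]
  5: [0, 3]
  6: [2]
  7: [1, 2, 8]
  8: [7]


Visit 5, push [3, 0]
Visit 0, push [2]
Visit 2, push [7, 6]
Visit 6, push []
Visit 7, push [8, 1]
Visit 1, push [4]
Visit 4, push []
Visit 8, push []
Visit 3, push []

DFS order: [5, 0, 2, 6, 7, 1, 4, 8, 3]


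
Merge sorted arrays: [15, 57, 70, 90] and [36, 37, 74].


Take 15 from A
Take 36 from B
Take 37 from B
Take 57 from A
Take 70 from A
Take 74 from B

Merged: [15, 36, 37, 57, 70, 74, 90]


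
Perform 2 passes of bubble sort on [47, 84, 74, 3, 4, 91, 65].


Initial: [47, 84, 74, 3, 4, 91, 65]
Pass 1: [47, 74, 3, 4, 84, 65, 91] (4 swaps)
Pass 2: [47, 3, 4, 74, 65, 84, 91] (3 swaps)

After 2 passes: [47, 3, 4, 74, 65, 84, 91]


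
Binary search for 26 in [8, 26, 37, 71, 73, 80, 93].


Step 1: lo=0, hi=6, mid=3, val=71
Step 2: lo=0, hi=2, mid=1, val=26

Found at index 1


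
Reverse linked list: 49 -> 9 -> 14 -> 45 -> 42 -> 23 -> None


Step 1: curr=49, set curr.next=prev(None) | reversed so far: 49
Step 2: curr=9, set curr.next=prev(49) | reversed so far: 9 -> 49
Step 3: curr=14, set curr.next=prev(9) | reversed so far: 14 -> 9 -> 49
Step 4: curr=45, set curr.next=prev(14) | reversed so far: 45 -> 14 -> 9 -> 49
Step 5: curr=42, set curr.next=prev(45) | reversed so far: 42 -> 45 -> 14 -> 9 -> 49
Step 6: curr=23, set curr.next=prev(42) | reversed so far: 23 -> 42 -> 45 -> 14 -> 9 -> 49

23 -> 42 -> 45 -> 14 -> 9 -> 49 -> None


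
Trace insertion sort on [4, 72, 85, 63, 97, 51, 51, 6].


Initial: [4, 72, 85, 63, 97, 51, 51, 6]
Insert 72: [4, 72, 85, 63, 97, 51, 51, 6]
Insert 85: [4, 72, 85, 63, 97, 51, 51, 6]
Insert 63: [4, 63, 72, 85, 97, 51, 51, 6]
Insert 97: [4, 63, 72, 85, 97, 51, 51, 6]
Insert 51: [4, 51, 63, 72, 85, 97, 51, 6]
Insert 51: [4, 51, 51, 63, 72, 85, 97, 6]
Insert 6: [4, 6, 51, 51, 63, 72, 85, 97]

Sorted: [4, 6, 51, 51, 63, 72, 85, 97]


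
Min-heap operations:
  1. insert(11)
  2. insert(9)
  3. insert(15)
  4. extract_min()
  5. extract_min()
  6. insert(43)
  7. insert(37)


insert(11) -> [11]
insert(9) -> [9, 11]
insert(15) -> [9, 11, 15]
extract_min()->9, [11, 15]
extract_min()->11, [15]
insert(43) -> [15, 43]
insert(37) -> [15, 43, 37]

Final heap: [15, 43, 37]


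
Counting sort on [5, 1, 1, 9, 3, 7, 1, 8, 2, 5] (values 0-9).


Input: [5, 1, 1, 9, 3, 7, 1, 8, 2, 5]
Counts: [0, 3, 1, 1, 0, 2, 0, 1, 1, 1]

Sorted: [1, 1, 1, 2, 3, 5, 5, 7, 8, 9]


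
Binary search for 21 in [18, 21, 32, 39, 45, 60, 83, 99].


Step 1: lo=0, hi=7, mid=3, val=39
Step 2: lo=0, hi=2, mid=1, val=21

Found at index 1


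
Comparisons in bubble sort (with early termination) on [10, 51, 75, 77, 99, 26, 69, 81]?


Algorithm: bubble sort (with early termination)
Input: [10, 51, 75, 77, 99, 26, 69, 81]
Sorted: [10, 26, 51, 69, 75, 77, 81, 99]

25


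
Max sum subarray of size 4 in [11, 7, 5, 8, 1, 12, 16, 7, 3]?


[0:4]: 31
[1:5]: 21
[2:6]: 26
[3:7]: 37
[4:8]: 36
[5:9]: 38

Max: 38 at [5:9]


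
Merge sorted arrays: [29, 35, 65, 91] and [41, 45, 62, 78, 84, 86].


Take 29 from A
Take 35 from A
Take 41 from B
Take 45 from B
Take 62 from B
Take 65 from A
Take 78 from B
Take 84 from B
Take 86 from B

Merged: [29, 35, 41, 45, 62, 65, 78, 84, 86, 91]


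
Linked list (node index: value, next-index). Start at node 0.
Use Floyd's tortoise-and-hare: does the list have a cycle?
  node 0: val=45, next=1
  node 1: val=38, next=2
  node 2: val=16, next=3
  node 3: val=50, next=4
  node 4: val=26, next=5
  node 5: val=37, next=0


Floyd's tortoise (slow, +1) and hare (fast, +2):
  init: slow=0, fast=0
  step 1: slow=1, fast=2
  step 2: slow=2, fast=4
  step 3: slow=3, fast=0
  step 4: slow=4, fast=2
  step 5: slow=5, fast=4
  step 6: slow=0, fast=0
  slow == fast at node 0: cycle detected

Cycle: yes


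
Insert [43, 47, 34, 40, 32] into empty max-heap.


Insert 43: [43]
Insert 47: [47, 43]
Insert 34: [47, 43, 34]
Insert 40: [47, 43, 34, 40]
Insert 32: [47, 43, 34, 40, 32]

Final heap: [47, 43, 34, 40, 32]


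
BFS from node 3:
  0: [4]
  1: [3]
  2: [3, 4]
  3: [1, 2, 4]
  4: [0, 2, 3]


Visit 3, enqueue [1, 2, 4]
Visit 1, enqueue []
Visit 2, enqueue []
Visit 4, enqueue [0]
Visit 0, enqueue []

BFS order: [3, 1, 2, 4, 0]


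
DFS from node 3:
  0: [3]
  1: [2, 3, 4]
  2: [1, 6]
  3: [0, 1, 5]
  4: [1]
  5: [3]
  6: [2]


Visit 3, push [5, 1, 0]
Visit 0, push []
Visit 1, push [4, 2]
Visit 2, push [6]
Visit 6, push []
Visit 4, push []
Visit 5, push []

DFS order: [3, 0, 1, 2, 6, 4, 5]


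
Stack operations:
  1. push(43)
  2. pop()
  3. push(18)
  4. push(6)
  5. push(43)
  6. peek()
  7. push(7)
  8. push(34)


push(43) -> [43]
pop()->43, []
push(18) -> [18]
push(6) -> [18, 6]
push(43) -> [18, 6, 43]
peek()->43
push(7) -> [18, 6, 43, 7]
push(34) -> [18, 6, 43, 7, 34]

Final stack: [18, 6, 43, 7, 34]


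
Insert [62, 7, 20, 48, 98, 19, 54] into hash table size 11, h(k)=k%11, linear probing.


Insert 62: h=7 -> slot 7
Insert 7: h=7, 1 probes -> slot 8
Insert 20: h=9 -> slot 9
Insert 48: h=4 -> slot 4
Insert 98: h=10 -> slot 10
Insert 19: h=8, 3 probes -> slot 0
Insert 54: h=10, 2 probes -> slot 1

Table: [19, 54, None, None, 48, None, None, 62, 7, 20, 98]


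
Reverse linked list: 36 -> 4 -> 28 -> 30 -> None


Step 1: curr=36, set curr.next=prev(None) | reversed so far: 36
Step 2: curr=4, set curr.next=prev(36) | reversed so far: 4 -> 36
Step 3: curr=28, set curr.next=prev(4) | reversed so far: 28 -> 4 -> 36
Step 4: curr=30, set curr.next=prev(28) | reversed so far: 30 -> 28 -> 4 -> 36

30 -> 28 -> 4 -> 36 -> None


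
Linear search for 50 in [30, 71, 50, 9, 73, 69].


i=0: 30!=50
i=1: 71!=50
i=2: 50==50 found!

Found at 2, 3 comps


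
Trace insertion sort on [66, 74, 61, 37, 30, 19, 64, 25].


Initial: [66, 74, 61, 37, 30, 19, 64, 25]
Insert 74: [66, 74, 61, 37, 30, 19, 64, 25]
Insert 61: [61, 66, 74, 37, 30, 19, 64, 25]
Insert 37: [37, 61, 66, 74, 30, 19, 64, 25]
Insert 30: [30, 37, 61, 66, 74, 19, 64, 25]
Insert 19: [19, 30, 37, 61, 66, 74, 64, 25]
Insert 64: [19, 30, 37, 61, 64, 66, 74, 25]
Insert 25: [19, 25, 30, 37, 61, 64, 66, 74]

Sorted: [19, 25, 30, 37, 61, 64, 66, 74]


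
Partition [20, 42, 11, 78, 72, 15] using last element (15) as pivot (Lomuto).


Pivot: 15
  11 <= 15: swap -> [11, 42, 20, 78, 72, 15]
Place pivot at 1: [11, 15, 20, 78, 72, 42]

Partitioned: [11, 15, 20, 78, 72, 42]


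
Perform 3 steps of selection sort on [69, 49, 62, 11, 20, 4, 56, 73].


Initial: [69, 49, 62, 11, 20, 4, 56, 73]
Step 1: min=4 at 5
  Swap: [4, 49, 62, 11, 20, 69, 56, 73]
Step 2: min=11 at 3
  Swap: [4, 11, 62, 49, 20, 69, 56, 73]
Step 3: min=20 at 4
  Swap: [4, 11, 20, 49, 62, 69, 56, 73]

After 3 steps: [4, 11, 20, 49, 62, 69, 56, 73]


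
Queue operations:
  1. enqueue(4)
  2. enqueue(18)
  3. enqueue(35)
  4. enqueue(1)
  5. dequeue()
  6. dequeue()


enqueue(4) -> [4]
enqueue(18) -> [4, 18]
enqueue(35) -> [4, 18, 35]
enqueue(1) -> [4, 18, 35, 1]
dequeue()->4, [18, 35, 1]
dequeue()->18, [35, 1]

Final queue: [35, 1]


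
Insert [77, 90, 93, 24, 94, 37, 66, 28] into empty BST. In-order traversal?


Insert 77: root
Insert 90: R from 77
Insert 93: R from 77 -> R from 90
Insert 24: L from 77
Insert 94: R from 77 -> R from 90 -> R from 93
Insert 37: L from 77 -> R from 24
Insert 66: L from 77 -> R from 24 -> R from 37
Insert 28: L from 77 -> R from 24 -> L from 37

In-order: [24, 28, 37, 66, 77, 90, 93, 94]


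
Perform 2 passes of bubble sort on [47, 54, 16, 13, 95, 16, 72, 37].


Initial: [47, 54, 16, 13, 95, 16, 72, 37]
Pass 1: [47, 16, 13, 54, 16, 72, 37, 95] (5 swaps)
Pass 2: [16, 13, 47, 16, 54, 37, 72, 95] (4 swaps)

After 2 passes: [16, 13, 47, 16, 54, 37, 72, 95]


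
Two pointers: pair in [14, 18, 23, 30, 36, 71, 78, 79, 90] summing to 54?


lo=0(14)+hi=8(90)=104
lo=0(14)+hi=7(79)=93
lo=0(14)+hi=6(78)=92
lo=0(14)+hi=5(71)=85
lo=0(14)+hi=4(36)=50
lo=1(18)+hi=4(36)=54

Yes: 18+36=54


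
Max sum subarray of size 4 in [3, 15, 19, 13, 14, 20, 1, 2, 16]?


[0:4]: 50
[1:5]: 61
[2:6]: 66
[3:7]: 48
[4:8]: 37
[5:9]: 39

Max: 66 at [2:6]


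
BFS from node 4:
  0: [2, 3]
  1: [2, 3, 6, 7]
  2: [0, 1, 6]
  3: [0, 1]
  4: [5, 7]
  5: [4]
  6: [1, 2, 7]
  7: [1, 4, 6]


Visit 4, enqueue [5, 7]
Visit 5, enqueue []
Visit 7, enqueue [1, 6]
Visit 1, enqueue [2, 3]
Visit 6, enqueue []
Visit 2, enqueue [0]
Visit 3, enqueue []
Visit 0, enqueue []

BFS order: [4, 5, 7, 1, 6, 2, 3, 0]


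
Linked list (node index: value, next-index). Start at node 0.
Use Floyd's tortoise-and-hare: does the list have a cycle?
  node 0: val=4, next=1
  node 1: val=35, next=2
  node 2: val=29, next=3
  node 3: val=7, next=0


Floyd's tortoise (slow, +1) and hare (fast, +2):
  init: slow=0, fast=0
  step 1: slow=1, fast=2
  step 2: slow=2, fast=0
  step 3: slow=3, fast=2
  step 4: slow=0, fast=0
  slow == fast at node 0: cycle detected

Cycle: yes


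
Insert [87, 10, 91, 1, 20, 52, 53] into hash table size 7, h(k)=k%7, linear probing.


Insert 87: h=3 -> slot 3
Insert 10: h=3, 1 probes -> slot 4
Insert 91: h=0 -> slot 0
Insert 1: h=1 -> slot 1
Insert 20: h=6 -> slot 6
Insert 52: h=3, 2 probes -> slot 5
Insert 53: h=4, 5 probes -> slot 2

Table: [91, 1, 53, 87, 10, 52, 20]


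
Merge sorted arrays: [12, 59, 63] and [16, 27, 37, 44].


Take 12 from A
Take 16 from B
Take 27 from B
Take 37 from B
Take 44 from B

Merged: [12, 16, 27, 37, 44, 59, 63]


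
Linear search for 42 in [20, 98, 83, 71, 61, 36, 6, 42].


i=0: 20!=42
i=1: 98!=42
i=2: 83!=42
i=3: 71!=42
i=4: 61!=42
i=5: 36!=42
i=6: 6!=42
i=7: 42==42 found!

Found at 7, 8 comps


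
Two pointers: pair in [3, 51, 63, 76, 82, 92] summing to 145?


lo=0(3)+hi=5(92)=95
lo=1(51)+hi=5(92)=143
lo=2(63)+hi=5(92)=155
lo=2(63)+hi=4(82)=145

Yes: 63+82=145


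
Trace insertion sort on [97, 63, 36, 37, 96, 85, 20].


Initial: [97, 63, 36, 37, 96, 85, 20]
Insert 63: [63, 97, 36, 37, 96, 85, 20]
Insert 36: [36, 63, 97, 37, 96, 85, 20]
Insert 37: [36, 37, 63, 97, 96, 85, 20]
Insert 96: [36, 37, 63, 96, 97, 85, 20]
Insert 85: [36, 37, 63, 85, 96, 97, 20]
Insert 20: [20, 36, 37, 63, 85, 96, 97]

Sorted: [20, 36, 37, 63, 85, 96, 97]


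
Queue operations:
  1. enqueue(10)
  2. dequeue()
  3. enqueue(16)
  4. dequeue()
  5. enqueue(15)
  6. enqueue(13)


enqueue(10) -> [10]
dequeue()->10, []
enqueue(16) -> [16]
dequeue()->16, []
enqueue(15) -> [15]
enqueue(13) -> [15, 13]

Final queue: [15, 13]


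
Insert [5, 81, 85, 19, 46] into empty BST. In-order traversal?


Insert 5: root
Insert 81: R from 5
Insert 85: R from 5 -> R from 81
Insert 19: R from 5 -> L from 81
Insert 46: R from 5 -> L from 81 -> R from 19

In-order: [5, 19, 46, 81, 85]


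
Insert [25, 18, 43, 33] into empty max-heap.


Insert 25: [25]
Insert 18: [25, 18]
Insert 43: [43, 18, 25]
Insert 33: [43, 33, 25, 18]

Final heap: [43, 33, 25, 18]


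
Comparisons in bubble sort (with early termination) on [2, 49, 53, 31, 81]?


Algorithm: bubble sort (with early termination)
Input: [2, 49, 53, 31, 81]
Sorted: [2, 31, 49, 53, 81]

9


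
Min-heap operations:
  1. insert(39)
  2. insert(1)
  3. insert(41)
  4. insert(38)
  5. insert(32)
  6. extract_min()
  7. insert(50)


insert(39) -> [39]
insert(1) -> [1, 39]
insert(41) -> [1, 39, 41]
insert(38) -> [1, 38, 41, 39]
insert(32) -> [1, 32, 41, 39, 38]
extract_min()->1, [32, 38, 41, 39]
insert(50) -> [32, 38, 41, 39, 50]

Final heap: [32, 38, 41, 39, 50]


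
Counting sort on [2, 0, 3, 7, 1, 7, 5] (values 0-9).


Input: [2, 0, 3, 7, 1, 7, 5]
Counts: [1, 1, 1, 1, 0, 1, 0, 2, 0, 0]

Sorted: [0, 1, 2, 3, 5, 7, 7]


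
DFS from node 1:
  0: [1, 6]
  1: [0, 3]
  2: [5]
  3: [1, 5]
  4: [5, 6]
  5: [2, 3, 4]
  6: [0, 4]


Visit 1, push [3, 0]
Visit 0, push [6]
Visit 6, push [4]
Visit 4, push [5]
Visit 5, push [3, 2]
Visit 2, push []
Visit 3, push []

DFS order: [1, 0, 6, 4, 5, 2, 3]


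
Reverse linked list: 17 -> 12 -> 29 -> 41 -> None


Step 1: curr=17, set curr.next=prev(None) | reversed so far: 17
Step 2: curr=12, set curr.next=prev(17) | reversed so far: 12 -> 17
Step 3: curr=29, set curr.next=prev(12) | reversed so far: 29 -> 12 -> 17
Step 4: curr=41, set curr.next=prev(29) | reversed so far: 41 -> 29 -> 12 -> 17

41 -> 29 -> 12 -> 17 -> None


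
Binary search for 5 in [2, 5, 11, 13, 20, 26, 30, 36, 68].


Step 1: lo=0, hi=8, mid=4, val=20
Step 2: lo=0, hi=3, mid=1, val=5

Found at index 1


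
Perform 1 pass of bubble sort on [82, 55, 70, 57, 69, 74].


Initial: [82, 55, 70, 57, 69, 74]
Pass 1: [55, 70, 57, 69, 74, 82] (5 swaps)

After 1 pass: [55, 70, 57, 69, 74, 82]


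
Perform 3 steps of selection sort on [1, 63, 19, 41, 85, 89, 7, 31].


Initial: [1, 63, 19, 41, 85, 89, 7, 31]
Step 1: min=1 at 0
  Swap: [1, 63, 19, 41, 85, 89, 7, 31]
Step 2: min=7 at 6
  Swap: [1, 7, 19, 41, 85, 89, 63, 31]
Step 3: min=19 at 2
  Swap: [1, 7, 19, 41, 85, 89, 63, 31]

After 3 steps: [1, 7, 19, 41, 85, 89, 63, 31]


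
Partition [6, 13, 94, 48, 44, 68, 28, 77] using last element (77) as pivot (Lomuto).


Pivot: 77
  6 <= 77: advance i (no swap)
  13 <= 77: advance i (no swap)
  48 <= 77: swap -> [6, 13, 48, 94, 44, 68, 28, 77]
  44 <= 77: swap -> [6, 13, 48, 44, 94, 68, 28, 77]
  68 <= 77: swap -> [6, 13, 48, 44, 68, 94, 28, 77]
  28 <= 77: swap -> [6, 13, 48, 44, 68, 28, 94, 77]
Place pivot at 6: [6, 13, 48, 44, 68, 28, 77, 94]

Partitioned: [6, 13, 48, 44, 68, 28, 77, 94]


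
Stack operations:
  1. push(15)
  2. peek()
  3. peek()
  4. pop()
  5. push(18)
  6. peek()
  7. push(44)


push(15) -> [15]
peek()->15
peek()->15
pop()->15, []
push(18) -> [18]
peek()->18
push(44) -> [18, 44]

Final stack: [18, 44]


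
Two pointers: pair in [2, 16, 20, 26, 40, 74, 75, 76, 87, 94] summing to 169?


lo=0(2)+hi=9(94)=96
lo=1(16)+hi=9(94)=110
lo=2(20)+hi=9(94)=114
lo=3(26)+hi=9(94)=120
lo=4(40)+hi=9(94)=134
lo=5(74)+hi=9(94)=168
lo=6(75)+hi=9(94)=169

Yes: 75+94=169


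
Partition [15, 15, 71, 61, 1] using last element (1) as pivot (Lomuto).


Pivot: 1
Place pivot at 0: [1, 15, 71, 61, 15]

Partitioned: [1, 15, 71, 61, 15]


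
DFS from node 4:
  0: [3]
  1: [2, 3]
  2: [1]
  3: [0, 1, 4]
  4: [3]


Visit 4, push [3]
Visit 3, push [1, 0]
Visit 0, push []
Visit 1, push [2]
Visit 2, push []

DFS order: [4, 3, 0, 1, 2]


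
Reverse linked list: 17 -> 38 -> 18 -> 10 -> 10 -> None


Step 1: curr=17, set curr.next=prev(None) | reversed so far: 17
Step 2: curr=38, set curr.next=prev(17) | reversed so far: 38 -> 17
Step 3: curr=18, set curr.next=prev(38) | reversed so far: 18 -> 38 -> 17
Step 4: curr=10, set curr.next=prev(18) | reversed so far: 10 -> 18 -> 38 -> 17
Step 5: curr=10, set curr.next=prev(10) | reversed so far: 10 -> 10 -> 18 -> 38 -> 17

10 -> 10 -> 18 -> 38 -> 17 -> None


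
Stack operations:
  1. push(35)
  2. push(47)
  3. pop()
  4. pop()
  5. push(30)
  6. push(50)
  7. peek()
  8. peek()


push(35) -> [35]
push(47) -> [35, 47]
pop()->47, [35]
pop()->35, []
push(30) -> [30]
push(50) -> [30, 50]
peek()->50
peek()->50

Final stack: [30, 50]


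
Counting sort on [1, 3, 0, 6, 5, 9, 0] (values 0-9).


Input: [1, 3, 0, 6, 5, 9, 0]
Counts: [2, 1, 0, 1, 0, 1, 1, 0, 0, 1]

Sorted: [0, 0, 1, 3, 5, 6, 9]


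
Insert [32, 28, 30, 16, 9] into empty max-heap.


Insert 32: [32]
Insert 28: [32, 28]
Insert 30: [32, 28, 30]
Insert 16: [32, 28, 30, 16]
Insert 9: [32, 28, 30, 16, 9]

Final heap: [32, 28, 30, 16, 9]


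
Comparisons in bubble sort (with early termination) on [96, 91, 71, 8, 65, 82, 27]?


Algorithm: bubble sort (with early termination)
Input: [96, 91, 71, 8, 65, 82, 27]
Sorted: [8, 27, 65, 71, 82, 91, 96]

21


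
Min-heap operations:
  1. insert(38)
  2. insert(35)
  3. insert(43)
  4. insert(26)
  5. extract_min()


insert(38) -> [38]
insert(35) -> [35, 38]
insert(43) -> [35, 38, 43]
insert(26) -> [26, 35, 43, 38]
extract_min()->26, [35, 38, 43]

Final heap: [35, 38, 43]


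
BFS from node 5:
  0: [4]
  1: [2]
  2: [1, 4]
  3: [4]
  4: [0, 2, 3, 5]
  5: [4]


Visit 5, enqueue [4]
Visit 4, enqueue [0, 2, 3]
Visit 0, enqueue []
Visit 2, enqueue [1]
Visit 3, enqueue []
Visit 1, enqueue []

BFS order: [5, 4, 0, 2, 3, 1]


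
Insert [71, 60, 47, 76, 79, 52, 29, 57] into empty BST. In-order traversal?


Insert 71: root
Insert 60: L from 71
Insert 47: L from 71 -> L from 60
Insert 76: R from 71
Insert 79: R from 71 -> R from 76
Insert 52: L from 71 -> L from 60 -> R from 47
Insert 29: L from 71 -> L from 60 -> L from 47
Insert 57: L from 71 -> L from 60 -> R from 47 -> R from 52

In-order: [29, 47, 52, 57, 60, 71, 76, 79]


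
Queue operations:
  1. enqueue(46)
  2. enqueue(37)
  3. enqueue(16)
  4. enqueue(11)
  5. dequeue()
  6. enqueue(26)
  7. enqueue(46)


enqueue(46) -> [46]
enqueue(37) -> [46, 37]
enqueue(16) -> [46, 37, 16]
enqueue(11) -> [46, 37, 16, 11]
dequeue()->46, [37, 16, 11]
enqueue(26) -> [37, 16, 11, 26]
enqueue(46) -> [37, 16, 11, 26, 46]

Final queue: [37, 16, 11, 26, 46]


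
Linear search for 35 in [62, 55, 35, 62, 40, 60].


i=0: 62!=35
i=1: 55!=35
i=2: 35==35 found!

Found at 2, 3 comps


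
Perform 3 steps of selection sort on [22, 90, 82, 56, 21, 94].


Initial: [22, 90, 82, 56, 21, 94]
Step 1: min=21 at 4
  Swap: [21, 90, 82, 56, 22, 94]
Step 2: min=22 at 4
  Swap: [21, 22, 82, 56, 90, 94]
Step 3: min=56 at 3
  Swap: [21, 22, 56, 82, 90, 94]

After 3 steps: [21, 22, 56, 82, 90, 94]


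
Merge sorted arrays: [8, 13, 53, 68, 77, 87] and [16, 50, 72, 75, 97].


Take 8 from A
Take 13 from A
Take 16 from B
Take 50 from B
Take 53 from A
Take 68 from A
Take 72 from B
Take 75 from B
Take 77 from A
Take 87 from A

Merged: [8, 13, 16, 50, 53, 68, 72, 75, 77, 87, 97]


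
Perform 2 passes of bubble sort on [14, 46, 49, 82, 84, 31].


Initial: [14, 46, 49, 82, 84, 31]
Pass 1: [14, 46, 49, 82, 31, 84] (1 swaps)
Pass 2: [14, 46, 49, 31, 82, 84] (1 swaps)

After 2 passes: [14, 46, 49, 31, 82, 84]


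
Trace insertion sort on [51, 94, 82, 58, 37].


Initial: [51, 94, 82, 58, 37]
Insert 94: [51, 94, 82, 58, 37]
Insert 82: [51, 82, 94, 58, 37]
Insert 58: [51, 58, 82, 94, 37]
Insert 37: [37, 51, 58, 82, 94]

Sorted: [37, 51, 58, 82, 94]
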